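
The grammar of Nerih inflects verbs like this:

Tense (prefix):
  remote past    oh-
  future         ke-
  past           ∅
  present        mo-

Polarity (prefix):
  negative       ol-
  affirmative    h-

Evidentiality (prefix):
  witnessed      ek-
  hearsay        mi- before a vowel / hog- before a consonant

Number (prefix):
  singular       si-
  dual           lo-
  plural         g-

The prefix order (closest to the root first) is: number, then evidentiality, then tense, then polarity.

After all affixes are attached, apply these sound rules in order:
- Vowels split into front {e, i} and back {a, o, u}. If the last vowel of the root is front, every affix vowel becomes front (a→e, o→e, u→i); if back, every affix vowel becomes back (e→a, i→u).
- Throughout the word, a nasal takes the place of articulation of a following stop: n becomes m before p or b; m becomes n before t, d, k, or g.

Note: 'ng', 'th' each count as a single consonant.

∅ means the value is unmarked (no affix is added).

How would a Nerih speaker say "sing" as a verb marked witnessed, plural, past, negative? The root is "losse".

elekglosse

Attach number plural g- → glosse.
Attach evidentiality witnessed ek- → ekglosse.
tense = past: zero marking, form stays ekglosse.
Attach polarity negative ol- → olekglosse.
Apply vowel harmony: olekglosse → elekglosse.
Nasal assimilation: no change.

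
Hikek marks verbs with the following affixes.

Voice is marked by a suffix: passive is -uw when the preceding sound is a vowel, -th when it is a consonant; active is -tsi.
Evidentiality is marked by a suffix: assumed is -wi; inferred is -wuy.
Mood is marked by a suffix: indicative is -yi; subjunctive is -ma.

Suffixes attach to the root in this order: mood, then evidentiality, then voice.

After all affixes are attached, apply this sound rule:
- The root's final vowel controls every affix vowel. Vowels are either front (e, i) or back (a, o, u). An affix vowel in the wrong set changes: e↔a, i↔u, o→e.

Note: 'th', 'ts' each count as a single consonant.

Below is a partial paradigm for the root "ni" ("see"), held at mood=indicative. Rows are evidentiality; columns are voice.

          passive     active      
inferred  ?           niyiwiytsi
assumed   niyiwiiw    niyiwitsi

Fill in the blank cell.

Attach mood indicative -yi → niyi.
Attach evidentiality inferred -wuy → niyiwuy.
Attach voice passive -th (after consonant 'y') → niyiwuyth.
Apply vowel harmony: niyiwuyth → niyiwiyth.

niyiwiyth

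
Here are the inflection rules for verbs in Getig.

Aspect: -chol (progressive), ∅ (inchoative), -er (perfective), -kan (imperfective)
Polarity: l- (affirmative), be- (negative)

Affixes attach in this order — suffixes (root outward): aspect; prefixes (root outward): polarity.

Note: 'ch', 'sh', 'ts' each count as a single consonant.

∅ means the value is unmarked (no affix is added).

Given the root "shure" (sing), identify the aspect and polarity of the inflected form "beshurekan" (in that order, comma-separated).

Segment: be-shure-kan.
aspect: -kan → imperfective.
polarity: be- → negative.

imperfective, negative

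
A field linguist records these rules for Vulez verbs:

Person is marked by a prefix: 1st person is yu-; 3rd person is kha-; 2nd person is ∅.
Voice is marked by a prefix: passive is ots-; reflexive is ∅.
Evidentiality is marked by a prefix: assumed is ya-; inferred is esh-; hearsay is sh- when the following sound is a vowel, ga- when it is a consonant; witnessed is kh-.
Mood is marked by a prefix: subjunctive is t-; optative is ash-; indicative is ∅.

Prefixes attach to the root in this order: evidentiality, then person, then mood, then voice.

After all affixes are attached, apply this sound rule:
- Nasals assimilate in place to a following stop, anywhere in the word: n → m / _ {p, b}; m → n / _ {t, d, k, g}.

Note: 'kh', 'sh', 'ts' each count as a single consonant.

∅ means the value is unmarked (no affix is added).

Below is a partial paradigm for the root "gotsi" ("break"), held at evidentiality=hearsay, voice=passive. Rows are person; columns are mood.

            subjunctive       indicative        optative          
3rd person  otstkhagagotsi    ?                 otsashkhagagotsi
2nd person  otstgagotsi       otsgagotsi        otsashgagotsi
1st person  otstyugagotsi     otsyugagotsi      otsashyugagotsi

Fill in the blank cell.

Attach evidentiality hearsay ga- (before consonant 'g') → gagotsi.
Attach person 3rd person kha- → khagagotsi.
mood = indicative: zero marking, form stays khagagotsi.
Attach voice passive ots- → otskhagagotsi.
Nasal assimilation: no change.

otskhagagotsi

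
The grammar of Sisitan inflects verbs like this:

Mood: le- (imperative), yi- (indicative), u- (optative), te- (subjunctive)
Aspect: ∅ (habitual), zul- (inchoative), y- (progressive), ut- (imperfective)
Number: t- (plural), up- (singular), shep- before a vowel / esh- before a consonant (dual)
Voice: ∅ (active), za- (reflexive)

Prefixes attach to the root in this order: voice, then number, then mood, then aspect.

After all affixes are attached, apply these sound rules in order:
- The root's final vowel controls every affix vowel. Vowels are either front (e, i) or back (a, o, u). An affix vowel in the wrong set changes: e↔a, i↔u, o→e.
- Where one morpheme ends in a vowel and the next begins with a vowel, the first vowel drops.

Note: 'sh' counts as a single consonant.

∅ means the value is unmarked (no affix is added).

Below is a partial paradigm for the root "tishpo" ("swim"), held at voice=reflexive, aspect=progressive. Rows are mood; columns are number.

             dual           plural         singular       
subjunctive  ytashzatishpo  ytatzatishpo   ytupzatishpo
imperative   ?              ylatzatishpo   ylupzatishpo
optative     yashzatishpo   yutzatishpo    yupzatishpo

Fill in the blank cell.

ylashzatishpo

Attach voice reflexive za- → zatishpo.
Attach number dual esh- (before consonant 'z') → eshzatishpo.
Attach mood imperative le- → leeshzatishpo.
Attach aspect progressive y- → yleeshzatishpo.
Apply vowel harmony: yleeshzatishpo → ylaashzatishpo.
Apply vowel deletion: ylaashzatishpo → ylashzatishpo.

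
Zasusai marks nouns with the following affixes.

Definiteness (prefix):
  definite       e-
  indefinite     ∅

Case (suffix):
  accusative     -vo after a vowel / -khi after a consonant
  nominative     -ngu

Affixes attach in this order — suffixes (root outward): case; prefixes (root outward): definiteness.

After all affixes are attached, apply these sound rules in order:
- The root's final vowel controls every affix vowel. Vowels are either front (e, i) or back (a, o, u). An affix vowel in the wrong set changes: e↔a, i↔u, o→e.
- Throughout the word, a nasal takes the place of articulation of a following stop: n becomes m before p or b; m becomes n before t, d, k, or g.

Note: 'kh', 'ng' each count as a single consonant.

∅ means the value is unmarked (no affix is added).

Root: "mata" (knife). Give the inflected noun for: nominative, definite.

amatangu

Attach definiteness definite e- → emata.
Attach case nominative -ngu → ematangu.
Apply vowel harmony: ematangu → amatangu.
Nasal assimilation: no change.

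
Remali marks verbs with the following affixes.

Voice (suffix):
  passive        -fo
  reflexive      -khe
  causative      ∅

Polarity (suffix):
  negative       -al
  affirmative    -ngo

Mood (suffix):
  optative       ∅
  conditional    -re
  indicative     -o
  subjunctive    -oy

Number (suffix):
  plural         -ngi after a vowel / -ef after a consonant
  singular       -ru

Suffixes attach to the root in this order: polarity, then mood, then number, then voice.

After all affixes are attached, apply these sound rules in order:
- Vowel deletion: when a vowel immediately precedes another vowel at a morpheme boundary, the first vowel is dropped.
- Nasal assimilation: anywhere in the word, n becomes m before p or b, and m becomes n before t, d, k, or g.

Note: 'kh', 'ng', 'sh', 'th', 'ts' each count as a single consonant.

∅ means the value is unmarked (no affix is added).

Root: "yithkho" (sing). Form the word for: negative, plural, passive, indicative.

Attach polarity negative -al → yithkhoal.
Attach mood indicative -o → yithkhoalo.
Attach number plural -ngi (after vowel 'o') → yithkhoalongi.
Attach voice passive -fo → yithkhoalongifo.
Apply vowel deletion: yithkhoalongifo → yithkhalongifo.
Nasal assimilation: no change.

yithkhalongifo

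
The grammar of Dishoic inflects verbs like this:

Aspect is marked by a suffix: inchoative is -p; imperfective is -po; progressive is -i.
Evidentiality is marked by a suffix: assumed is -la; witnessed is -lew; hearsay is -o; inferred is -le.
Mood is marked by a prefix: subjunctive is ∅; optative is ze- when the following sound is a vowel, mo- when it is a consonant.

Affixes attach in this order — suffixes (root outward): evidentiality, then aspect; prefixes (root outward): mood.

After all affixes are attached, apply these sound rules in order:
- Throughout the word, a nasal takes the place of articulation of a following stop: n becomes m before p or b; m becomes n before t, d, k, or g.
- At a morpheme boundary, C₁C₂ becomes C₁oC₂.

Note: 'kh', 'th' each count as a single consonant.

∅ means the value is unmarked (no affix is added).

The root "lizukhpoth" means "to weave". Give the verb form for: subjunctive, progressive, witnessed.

lizukhpotholewi

Attach evidentiality witnessed -lew → lizukhpothlew.
mood = subjunctive: zero marking, form stays lizukhpothlew.
Attach aspect progressive -i → lizukhpothlewi.
Nasal assimilation: no change.
Apply epenthesis: lizukhpothlewi → lizukhpotholewi.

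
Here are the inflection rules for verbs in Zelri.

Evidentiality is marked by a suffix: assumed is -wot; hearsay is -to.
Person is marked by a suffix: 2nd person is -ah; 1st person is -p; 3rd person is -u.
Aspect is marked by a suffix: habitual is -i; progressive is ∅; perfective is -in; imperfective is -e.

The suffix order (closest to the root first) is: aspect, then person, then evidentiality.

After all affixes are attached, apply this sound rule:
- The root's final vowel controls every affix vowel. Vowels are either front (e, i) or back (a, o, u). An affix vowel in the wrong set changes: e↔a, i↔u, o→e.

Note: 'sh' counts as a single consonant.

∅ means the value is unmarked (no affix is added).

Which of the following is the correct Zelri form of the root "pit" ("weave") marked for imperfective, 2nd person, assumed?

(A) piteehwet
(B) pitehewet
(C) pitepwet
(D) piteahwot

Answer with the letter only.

A

Attach aspect imperfective -e → pite.
Attach person 2nd person -ah → piteah.
Attach evidentiality assumed -wot → piteahwot.
Apply vowel harmony: piteahwot → piteehwet.
So the correct form is piteehwet, option (A).
(D) piteahwot is wrong: it fails to apply the sound rule(s).
(B) pitehewet is wrong: it has the affixes in the wrong order.
(C) pitepwet is wrong: it uses 1st person instead of 2nd person for person.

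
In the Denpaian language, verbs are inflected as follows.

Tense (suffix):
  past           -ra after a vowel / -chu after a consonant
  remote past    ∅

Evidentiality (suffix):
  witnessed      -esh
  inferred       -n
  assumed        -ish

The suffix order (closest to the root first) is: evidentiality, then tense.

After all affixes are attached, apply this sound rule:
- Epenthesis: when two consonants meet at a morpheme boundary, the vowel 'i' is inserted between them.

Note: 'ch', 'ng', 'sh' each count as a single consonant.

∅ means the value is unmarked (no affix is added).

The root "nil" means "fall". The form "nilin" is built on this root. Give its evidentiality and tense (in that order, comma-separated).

Segment: nil-n.
evidentiality: -n → inferred.
tense: ∅ → remote past.

inferred, remote past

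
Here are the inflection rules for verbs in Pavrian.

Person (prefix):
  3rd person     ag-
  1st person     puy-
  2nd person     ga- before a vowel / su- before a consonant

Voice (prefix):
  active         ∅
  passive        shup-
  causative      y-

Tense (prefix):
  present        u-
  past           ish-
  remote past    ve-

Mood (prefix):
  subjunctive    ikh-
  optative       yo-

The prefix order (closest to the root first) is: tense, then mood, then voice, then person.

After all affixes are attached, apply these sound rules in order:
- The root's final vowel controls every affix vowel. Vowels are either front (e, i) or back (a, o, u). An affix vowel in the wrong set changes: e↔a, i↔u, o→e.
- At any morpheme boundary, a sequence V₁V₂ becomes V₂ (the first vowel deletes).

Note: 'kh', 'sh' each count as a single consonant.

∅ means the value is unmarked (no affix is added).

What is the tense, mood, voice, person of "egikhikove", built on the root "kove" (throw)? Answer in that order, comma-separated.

present, subjunctive, active, 3rd person

Segment: ag-ikh-u-kove.
tense: u- → present.
mood: ikh- → subjunctive.
voice: ∅ → active.
person: ag- → 3rd person.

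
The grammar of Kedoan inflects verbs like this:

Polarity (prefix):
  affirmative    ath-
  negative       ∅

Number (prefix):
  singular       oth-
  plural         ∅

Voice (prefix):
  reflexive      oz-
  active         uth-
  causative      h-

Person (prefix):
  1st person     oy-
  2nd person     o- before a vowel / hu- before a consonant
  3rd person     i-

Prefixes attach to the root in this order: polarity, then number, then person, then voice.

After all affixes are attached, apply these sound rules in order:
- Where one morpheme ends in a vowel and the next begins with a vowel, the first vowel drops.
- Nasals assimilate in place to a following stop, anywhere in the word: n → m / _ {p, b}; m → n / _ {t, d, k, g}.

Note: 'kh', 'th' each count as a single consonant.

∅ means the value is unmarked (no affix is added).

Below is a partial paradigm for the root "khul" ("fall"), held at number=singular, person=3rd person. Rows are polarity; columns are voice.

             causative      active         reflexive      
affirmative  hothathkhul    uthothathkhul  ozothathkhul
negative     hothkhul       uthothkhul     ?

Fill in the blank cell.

polarity = negative: zero marking, form stays khul.
Attach number singular oth- → othkhul.
Attach person 3rd person i- → iothkhul.
Attach voice reflexive oz- → oziothkhul.
Apply vowel deletion: oziothkhul → ozothkhul.
Nasal assimilation: no change.

ozothkhul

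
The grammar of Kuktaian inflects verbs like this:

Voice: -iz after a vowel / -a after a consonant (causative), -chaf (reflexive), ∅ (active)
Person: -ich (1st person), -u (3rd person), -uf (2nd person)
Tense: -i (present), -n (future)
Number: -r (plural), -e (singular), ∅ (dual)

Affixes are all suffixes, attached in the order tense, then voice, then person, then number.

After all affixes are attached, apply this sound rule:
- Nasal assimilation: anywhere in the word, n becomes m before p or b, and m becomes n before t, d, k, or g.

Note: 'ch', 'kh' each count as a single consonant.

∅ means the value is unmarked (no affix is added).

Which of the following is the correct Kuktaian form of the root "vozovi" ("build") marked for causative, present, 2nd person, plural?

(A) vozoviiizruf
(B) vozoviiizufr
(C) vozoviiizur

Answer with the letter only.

B

Attach tense present -i → vozovii.
Attach voice causative -iz (after vowel 'i') → vozoviiiz.
Attach person 2nd person -uf → vozoviiizuf.
Attach number plural -r → vozoviiizufr.
Nasal assimilation: no change.
So the correct form is vozoviiizufr, option (B).
(C) vozoviiizur is wrong: it uses 3rd person instead of 2nd person for person.
(A) vozoviiizruf is wrong: it has the affixes in the wrong order.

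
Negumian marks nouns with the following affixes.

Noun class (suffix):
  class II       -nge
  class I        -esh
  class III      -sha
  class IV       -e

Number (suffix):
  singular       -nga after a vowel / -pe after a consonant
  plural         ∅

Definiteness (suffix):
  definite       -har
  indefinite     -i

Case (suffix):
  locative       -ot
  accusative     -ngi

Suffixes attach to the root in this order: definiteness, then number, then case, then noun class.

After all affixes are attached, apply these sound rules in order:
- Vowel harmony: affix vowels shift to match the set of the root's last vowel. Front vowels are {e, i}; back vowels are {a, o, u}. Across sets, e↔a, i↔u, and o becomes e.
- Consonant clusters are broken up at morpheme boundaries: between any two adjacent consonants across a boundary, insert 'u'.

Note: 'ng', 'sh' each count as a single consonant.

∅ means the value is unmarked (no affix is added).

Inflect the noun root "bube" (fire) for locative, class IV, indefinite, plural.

bubeiete

Attach definiteness indefinite -i → bubei.
number = plural: zero marking, form stays bubei.
Attach case locative -ot → bubeiot.
Attach noun class class IV -e → bubeiote.
Apply vowel harmony: bubeiote → bubeiete.
Epenthesis: no change.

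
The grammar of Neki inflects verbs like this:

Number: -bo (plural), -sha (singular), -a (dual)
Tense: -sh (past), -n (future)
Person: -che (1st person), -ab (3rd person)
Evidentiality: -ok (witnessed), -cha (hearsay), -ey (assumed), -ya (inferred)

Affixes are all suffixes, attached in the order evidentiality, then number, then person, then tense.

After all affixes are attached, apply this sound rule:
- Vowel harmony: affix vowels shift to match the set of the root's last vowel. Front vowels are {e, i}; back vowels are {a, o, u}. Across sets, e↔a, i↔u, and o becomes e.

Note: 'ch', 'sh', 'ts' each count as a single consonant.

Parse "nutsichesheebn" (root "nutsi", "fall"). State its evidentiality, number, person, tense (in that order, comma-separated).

hearsay, singular, 3rd person, future

Segment: nutsi-cha-sha-ab-n.
evidentiality: -cha → hearsay.
number: -sha → singular.
person: -ab → 3rd person.
tense: -n → future.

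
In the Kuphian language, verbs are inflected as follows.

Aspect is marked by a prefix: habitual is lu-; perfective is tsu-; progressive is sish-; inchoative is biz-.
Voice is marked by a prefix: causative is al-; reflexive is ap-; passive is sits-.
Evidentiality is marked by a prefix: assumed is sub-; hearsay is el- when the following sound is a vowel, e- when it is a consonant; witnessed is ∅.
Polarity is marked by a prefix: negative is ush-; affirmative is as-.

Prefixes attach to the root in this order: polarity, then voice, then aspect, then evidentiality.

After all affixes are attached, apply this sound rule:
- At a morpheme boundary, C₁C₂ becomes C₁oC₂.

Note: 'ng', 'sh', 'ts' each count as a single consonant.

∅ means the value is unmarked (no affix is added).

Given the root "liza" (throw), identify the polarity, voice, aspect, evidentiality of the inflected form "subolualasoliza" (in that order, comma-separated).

Segment: sub-lu-al-as-liza.
polarity: as- → affirmative.
voice: al- → causative.
aspect: lu- → habitual.
evidentiality: sub- → assumed.

affirmative, causative, habitual, assumed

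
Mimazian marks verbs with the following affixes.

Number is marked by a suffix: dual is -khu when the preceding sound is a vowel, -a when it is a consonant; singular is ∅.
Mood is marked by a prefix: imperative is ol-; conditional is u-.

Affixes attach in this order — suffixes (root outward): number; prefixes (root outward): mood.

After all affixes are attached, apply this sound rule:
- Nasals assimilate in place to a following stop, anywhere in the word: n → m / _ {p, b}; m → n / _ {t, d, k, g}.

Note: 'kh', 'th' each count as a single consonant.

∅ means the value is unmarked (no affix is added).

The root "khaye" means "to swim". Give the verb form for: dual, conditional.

ukhayekhu

Attach mood conditional u- → ukhaye.
Attach number dual -khu (after vowel 'e') → ukhayekhu.
Nasal assimilation: no change.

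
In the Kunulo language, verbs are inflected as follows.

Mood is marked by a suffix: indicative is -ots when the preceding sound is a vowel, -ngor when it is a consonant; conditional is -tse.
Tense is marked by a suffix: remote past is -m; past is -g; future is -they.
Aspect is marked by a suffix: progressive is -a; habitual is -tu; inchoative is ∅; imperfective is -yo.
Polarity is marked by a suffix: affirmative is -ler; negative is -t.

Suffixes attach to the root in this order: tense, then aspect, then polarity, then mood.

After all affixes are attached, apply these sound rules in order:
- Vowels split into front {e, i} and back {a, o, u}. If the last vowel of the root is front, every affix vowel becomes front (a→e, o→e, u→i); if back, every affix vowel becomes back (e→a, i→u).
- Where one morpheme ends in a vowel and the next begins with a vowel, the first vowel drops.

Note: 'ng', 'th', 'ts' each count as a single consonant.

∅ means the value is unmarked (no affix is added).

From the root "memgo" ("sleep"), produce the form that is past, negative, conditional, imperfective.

Attach tense past -g → memgog.
Attach aspect imperfective -yo → memgogyo.
Attach polarity negative -t → memgogyot.
Attach mood conditional -tse → memgogyottse.
Apply vowel harmony: memgogyottse → memgogyottsa.
Vowel deletion: no change.

memgogyottsa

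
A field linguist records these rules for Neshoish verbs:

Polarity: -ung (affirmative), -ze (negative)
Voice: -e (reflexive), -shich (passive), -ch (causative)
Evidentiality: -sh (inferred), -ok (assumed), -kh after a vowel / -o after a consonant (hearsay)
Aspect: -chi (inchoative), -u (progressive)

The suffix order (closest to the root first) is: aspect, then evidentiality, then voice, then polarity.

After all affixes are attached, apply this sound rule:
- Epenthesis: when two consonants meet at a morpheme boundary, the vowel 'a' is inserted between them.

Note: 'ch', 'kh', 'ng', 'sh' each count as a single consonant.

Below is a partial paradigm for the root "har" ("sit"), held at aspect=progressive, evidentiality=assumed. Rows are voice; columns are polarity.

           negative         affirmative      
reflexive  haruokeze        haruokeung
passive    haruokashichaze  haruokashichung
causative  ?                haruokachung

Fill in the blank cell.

Attach aspect progressive -u → haru.
Attach evidentiality assumed -ok → haruok.
Attach voice causative -ch → haruokch.
Attach polarity negative -ze → haruokchze.
Apply epenthesis: haruokchze → haruokachaze.

haruokachaze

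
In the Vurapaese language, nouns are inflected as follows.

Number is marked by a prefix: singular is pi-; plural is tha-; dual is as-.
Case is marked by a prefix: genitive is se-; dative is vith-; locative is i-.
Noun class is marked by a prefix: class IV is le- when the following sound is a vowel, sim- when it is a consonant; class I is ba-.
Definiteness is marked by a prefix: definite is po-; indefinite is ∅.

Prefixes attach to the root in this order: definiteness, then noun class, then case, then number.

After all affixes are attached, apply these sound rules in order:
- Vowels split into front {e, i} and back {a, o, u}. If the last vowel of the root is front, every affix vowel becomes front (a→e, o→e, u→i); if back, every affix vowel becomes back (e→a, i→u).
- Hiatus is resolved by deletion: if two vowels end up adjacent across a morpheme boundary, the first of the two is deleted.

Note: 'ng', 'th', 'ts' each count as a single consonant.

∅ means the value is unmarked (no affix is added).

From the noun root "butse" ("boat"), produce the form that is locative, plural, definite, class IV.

thisimpebutse

Attach definiteness definite po- → pobutse.
Attach noun class class IV sim- (before consonant 'p') → simpobutse.
Attach case locative i- → isimpobutse.
Attach number plural tha- → thaisimpobutse.
Apply vowel harmony: thaisimpobutse → theisimpebutse.
Apply vowel deletion: theisimpebutse → thisimpebutse.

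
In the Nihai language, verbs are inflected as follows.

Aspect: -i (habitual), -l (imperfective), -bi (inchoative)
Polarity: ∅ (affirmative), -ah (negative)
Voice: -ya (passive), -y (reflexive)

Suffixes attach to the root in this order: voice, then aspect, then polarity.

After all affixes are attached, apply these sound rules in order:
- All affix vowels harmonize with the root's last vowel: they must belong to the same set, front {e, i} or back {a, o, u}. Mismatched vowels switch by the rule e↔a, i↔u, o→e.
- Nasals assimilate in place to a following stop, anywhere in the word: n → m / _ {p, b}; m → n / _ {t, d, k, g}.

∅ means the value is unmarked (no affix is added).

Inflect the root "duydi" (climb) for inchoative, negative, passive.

Attach voice passive -ya → duydiya.
Attach aspect inchoative -bi → duydiyabi.
Attach polarity negative -ah → duydiyabiah.
Apply vowel harmony: duydiyabiah → duydiyebieh.
Nasal assimilation: no change.

duydiyebieh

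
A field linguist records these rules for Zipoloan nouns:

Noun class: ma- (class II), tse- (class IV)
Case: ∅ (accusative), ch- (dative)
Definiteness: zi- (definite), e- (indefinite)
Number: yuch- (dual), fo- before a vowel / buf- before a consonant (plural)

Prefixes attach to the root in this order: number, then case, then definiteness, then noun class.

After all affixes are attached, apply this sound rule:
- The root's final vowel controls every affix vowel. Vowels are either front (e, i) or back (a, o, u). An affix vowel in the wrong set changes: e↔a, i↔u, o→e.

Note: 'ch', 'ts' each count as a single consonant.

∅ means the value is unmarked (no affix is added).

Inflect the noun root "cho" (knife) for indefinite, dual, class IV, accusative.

tsaayuchcho

Attach number dual yuch- → yuchcho.
case = accusative: zero marking, form stays yuchcho.
Attach definiteness indefinite e- → eyuchcho.
Attach noun class class IV tse- → tseeyuchcho.
Apply vowel harmony: tseeyuchcho → tsaayuchcho.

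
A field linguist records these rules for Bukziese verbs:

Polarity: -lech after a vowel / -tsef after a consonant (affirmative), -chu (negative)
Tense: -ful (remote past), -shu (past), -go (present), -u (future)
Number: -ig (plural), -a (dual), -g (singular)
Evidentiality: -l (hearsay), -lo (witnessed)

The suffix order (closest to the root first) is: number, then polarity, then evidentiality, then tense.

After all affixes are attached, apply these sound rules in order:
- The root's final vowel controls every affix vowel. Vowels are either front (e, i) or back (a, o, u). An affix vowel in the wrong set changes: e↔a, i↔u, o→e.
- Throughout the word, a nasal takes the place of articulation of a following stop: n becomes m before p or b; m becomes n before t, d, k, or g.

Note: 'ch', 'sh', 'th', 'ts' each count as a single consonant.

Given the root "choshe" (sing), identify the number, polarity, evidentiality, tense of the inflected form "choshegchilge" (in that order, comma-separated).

singular, negative, hearsay, present

Segment: choshe-g-chu-l-go.
number: -g → singular.
polarity: -chu → negative.
evidentiality: -l → hearsay.
tense: -go → present.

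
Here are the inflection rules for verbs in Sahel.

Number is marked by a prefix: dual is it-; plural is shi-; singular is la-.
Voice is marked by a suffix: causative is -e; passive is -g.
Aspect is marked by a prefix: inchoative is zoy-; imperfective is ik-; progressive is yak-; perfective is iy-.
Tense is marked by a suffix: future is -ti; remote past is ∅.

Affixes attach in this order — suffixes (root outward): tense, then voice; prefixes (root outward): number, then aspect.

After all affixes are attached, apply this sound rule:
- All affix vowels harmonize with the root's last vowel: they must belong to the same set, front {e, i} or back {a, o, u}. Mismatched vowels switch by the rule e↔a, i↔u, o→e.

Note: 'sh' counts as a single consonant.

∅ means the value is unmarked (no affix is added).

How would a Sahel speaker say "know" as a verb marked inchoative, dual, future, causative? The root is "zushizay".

Attach tense future -ti → zushizayti.
Attach number dual it- → itzushizayti.
Attach aspect inchoative zoy- → zoyitzushizayti.
Attach voice causative -e → zoyitzushizaytie.
Apply vowel harmony: zoyitzushizaytie → zoyutzushizaytua.

zoyutzushizaytua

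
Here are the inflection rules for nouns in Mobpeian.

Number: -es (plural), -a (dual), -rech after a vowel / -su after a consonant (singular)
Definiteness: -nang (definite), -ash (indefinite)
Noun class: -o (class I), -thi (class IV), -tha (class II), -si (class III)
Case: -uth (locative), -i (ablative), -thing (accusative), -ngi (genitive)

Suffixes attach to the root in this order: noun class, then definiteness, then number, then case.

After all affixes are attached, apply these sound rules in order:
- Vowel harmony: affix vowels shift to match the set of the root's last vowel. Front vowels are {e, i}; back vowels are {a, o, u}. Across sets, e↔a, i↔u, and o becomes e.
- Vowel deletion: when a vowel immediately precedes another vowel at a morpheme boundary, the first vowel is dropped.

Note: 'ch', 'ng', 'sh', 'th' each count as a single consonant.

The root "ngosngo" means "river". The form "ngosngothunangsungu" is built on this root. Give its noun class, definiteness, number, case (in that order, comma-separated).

class IV, definite, singular, genitive

Segment: ngosngo-thi-nang-su-ngi.
noun class: -thi → class IV.
definiteness: -nang → definite.
number: -rech/su → singular.
case: -ngi → genitive.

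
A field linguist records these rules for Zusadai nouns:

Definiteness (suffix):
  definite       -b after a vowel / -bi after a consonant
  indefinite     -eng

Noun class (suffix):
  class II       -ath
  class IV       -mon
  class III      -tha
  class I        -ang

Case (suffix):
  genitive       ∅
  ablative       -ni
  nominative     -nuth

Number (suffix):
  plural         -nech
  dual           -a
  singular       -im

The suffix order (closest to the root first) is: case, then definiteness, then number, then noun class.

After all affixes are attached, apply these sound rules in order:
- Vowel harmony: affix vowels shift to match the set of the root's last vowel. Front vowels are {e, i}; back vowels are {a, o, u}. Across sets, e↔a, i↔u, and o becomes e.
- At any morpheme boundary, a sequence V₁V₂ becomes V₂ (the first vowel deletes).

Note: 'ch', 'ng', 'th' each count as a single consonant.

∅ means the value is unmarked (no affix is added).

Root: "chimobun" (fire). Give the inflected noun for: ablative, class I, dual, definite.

chimobunnubang

Attach case ablative -ni → chimobunni.
Attach definiteness definite -b (after vowel 'i') → chimobunnib.
Attach number dual -a → chimobunniba.
Attach noun class class I -ang → chimobunnibaang.
Apply vowel harmony: chimobunnibaang → chimobunnubaang.
Apply vowel deletion: chimobunnubaang → chimobunnubang.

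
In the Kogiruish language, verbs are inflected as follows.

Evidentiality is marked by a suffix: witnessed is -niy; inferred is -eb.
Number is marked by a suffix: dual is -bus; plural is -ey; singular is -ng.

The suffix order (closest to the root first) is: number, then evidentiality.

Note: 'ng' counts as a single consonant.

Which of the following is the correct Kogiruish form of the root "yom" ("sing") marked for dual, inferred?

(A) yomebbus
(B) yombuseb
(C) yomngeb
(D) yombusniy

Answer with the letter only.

Attach number dual -bus → yombus.
Attach evidentiality inferred -eb → yombuseb.
So the correct form is yombuseb, option (B).
(C) yomngeb is wrong: it uses singular instead of dual for number.
(D) yombusniy is wrong: it uses witnessed instead of inferred for evidentiality.
(A) yomebbus is wrong: it has the affixes in the wrong order.

B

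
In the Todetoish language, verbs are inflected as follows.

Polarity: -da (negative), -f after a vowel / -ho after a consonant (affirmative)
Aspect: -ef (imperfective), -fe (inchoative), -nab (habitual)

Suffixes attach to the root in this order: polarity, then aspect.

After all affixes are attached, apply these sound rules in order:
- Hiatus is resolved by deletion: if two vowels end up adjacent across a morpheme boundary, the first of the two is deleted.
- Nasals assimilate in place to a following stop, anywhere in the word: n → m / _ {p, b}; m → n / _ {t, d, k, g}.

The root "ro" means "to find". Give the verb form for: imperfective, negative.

rodef

Attach polarity negative -da → roda.
Attach aspect imperfective -ef → rodaef.
Apply vowel deletion: rodaef → rodef.
Nasal assimilation: no change.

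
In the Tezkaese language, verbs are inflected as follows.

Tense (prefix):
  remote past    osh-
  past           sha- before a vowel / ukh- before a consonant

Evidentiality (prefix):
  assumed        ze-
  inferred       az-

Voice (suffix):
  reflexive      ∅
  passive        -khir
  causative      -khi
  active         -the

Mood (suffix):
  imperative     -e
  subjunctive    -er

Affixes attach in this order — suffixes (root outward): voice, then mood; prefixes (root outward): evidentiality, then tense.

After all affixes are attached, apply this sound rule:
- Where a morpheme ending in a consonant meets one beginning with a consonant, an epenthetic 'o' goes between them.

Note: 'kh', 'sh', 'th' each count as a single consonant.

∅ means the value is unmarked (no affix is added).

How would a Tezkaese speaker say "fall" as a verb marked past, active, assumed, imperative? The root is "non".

Attach voice active -the → nonthe.
Attach evidentiality assumed ze- → zenonthe.
Attach tense past ukh- (before consonant 'z') → ukhzenonthe.
Attach mood imperative -e → ukhzenonthee.
Apply epenthesis: ukhzenonthee → ukhozenonothee.

ukhozenonothee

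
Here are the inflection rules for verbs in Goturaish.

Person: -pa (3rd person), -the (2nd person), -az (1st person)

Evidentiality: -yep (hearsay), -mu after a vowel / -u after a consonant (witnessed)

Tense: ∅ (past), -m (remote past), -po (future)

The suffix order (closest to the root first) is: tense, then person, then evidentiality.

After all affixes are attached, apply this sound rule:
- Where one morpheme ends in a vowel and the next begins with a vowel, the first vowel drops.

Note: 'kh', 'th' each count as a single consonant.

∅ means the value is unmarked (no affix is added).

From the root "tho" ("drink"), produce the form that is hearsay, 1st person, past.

tense = past: zero marking, form stays tho.
Attach person 1st person -az → thoaz.
Attach evidentiality hearsay -yep → thoazyep.
Apply vowel deletion: thoazyep → thazyep.

thazyep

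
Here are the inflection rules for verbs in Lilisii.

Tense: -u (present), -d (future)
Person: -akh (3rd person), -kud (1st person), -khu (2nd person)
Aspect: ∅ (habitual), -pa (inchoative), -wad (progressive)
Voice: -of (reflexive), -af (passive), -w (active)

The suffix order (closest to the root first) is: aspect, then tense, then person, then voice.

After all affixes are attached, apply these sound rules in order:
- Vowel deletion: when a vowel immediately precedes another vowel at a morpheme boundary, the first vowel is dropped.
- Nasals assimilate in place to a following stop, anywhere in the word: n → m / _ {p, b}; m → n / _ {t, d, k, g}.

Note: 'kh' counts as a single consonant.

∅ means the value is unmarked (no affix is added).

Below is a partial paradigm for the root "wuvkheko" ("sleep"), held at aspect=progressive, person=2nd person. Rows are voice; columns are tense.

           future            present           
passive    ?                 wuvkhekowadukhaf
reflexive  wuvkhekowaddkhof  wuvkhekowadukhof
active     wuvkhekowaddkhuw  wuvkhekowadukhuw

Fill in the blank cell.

Attach aspect progressive -wad → wuvkhekowad.
Attach tense future -d → wuvkhekowadd.
Attach person 2nd person -khu → wuvkhekowaddkhu.
Attach voice passive -af → wuvkhekowaddkhuaf.
Apply vowel deletion: wuvkhekowaddkhuaf → wuvkhekowaddkhaf.
Nasal assimilation: no change.

wuvkhekowaddkhaf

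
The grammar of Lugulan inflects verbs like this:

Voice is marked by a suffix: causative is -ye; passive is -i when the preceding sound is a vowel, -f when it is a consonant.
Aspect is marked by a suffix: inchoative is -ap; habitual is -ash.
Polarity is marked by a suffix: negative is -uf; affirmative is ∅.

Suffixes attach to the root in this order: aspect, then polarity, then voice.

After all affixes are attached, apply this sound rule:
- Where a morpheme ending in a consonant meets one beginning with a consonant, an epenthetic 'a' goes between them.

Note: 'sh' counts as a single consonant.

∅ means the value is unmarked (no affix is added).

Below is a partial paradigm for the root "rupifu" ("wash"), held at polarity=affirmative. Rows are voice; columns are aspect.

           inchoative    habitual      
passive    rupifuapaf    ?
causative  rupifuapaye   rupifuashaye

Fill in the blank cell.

Attach aspect habitual -ash → rupifuash.
polarity = affirmative: zero marking, form stays rupifuash.
Attach voice passive -f (after consonant 'sh') → rupifuashf.
Apply epenthesis: rupifuashf → rupifuashaf.

rupifuashaf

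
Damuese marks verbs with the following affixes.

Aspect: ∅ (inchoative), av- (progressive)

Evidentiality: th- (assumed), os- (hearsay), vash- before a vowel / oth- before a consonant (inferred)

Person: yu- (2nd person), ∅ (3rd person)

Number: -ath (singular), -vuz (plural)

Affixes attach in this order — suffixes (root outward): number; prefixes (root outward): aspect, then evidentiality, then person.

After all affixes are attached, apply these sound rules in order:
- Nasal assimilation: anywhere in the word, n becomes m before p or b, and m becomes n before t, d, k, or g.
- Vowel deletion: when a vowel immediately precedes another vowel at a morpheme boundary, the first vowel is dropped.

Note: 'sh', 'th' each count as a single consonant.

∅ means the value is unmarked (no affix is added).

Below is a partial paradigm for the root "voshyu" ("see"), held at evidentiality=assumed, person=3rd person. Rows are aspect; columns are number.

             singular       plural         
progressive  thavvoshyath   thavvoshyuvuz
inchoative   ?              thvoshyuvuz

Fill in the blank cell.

thvoshyath

aspect = inchoative: zero marking, form stays voshyu.
Attach evidentiality assumed th- → thvoshyu.
Attach number singular -ath → thvoshyuath.
person = 3rd person: zero marking, form stays thvoshyuath.
Nasal assimilation: no change.
Apply vowel deletion: thvoshyuath → thvoshyath.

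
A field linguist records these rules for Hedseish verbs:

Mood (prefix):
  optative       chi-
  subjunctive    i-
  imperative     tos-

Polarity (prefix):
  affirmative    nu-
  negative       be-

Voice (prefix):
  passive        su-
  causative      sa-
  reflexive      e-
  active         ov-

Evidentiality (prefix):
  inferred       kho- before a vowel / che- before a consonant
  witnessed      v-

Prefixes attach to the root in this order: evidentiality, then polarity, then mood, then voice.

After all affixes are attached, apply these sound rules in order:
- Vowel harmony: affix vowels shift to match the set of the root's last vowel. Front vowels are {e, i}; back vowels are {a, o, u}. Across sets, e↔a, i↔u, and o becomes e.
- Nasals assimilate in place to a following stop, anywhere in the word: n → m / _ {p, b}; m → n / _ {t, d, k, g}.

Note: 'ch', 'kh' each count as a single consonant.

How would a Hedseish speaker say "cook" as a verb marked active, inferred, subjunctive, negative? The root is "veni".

evibecheveni

Attach evidentiality inferred che- (before consonant 'v') → cheveni.
Attach polarity negative be- → becheveni.
Attach mood subjunctive i- → ibecheveni.
Attach voice active ov- → ovibecheveni.
Apply vowel harmony: ovibecheveni → evibecheveni.
Nasal assimilation: no change.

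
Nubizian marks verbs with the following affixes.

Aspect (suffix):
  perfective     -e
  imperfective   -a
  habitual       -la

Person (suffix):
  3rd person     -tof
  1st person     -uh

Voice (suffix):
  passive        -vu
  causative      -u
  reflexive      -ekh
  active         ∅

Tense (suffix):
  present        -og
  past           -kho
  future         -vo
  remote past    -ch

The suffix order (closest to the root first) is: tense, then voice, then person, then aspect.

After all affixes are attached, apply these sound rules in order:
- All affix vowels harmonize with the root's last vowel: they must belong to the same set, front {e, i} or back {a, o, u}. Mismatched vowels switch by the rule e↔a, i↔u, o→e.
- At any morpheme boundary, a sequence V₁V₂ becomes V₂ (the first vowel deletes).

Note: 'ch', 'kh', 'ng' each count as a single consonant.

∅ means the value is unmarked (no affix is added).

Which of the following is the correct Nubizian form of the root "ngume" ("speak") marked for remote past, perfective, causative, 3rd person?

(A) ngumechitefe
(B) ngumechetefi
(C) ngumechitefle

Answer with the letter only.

Attach tense remote past -ch → ngumech.
Attach voice causative -u → ngumechu.
Attach person 3rd person -tof → ngumechutof.
Attach aspect perfective -e → ngumechutofe.
Apply vowel harmony: ngumechutofe → ngumechitefe.
Vowel deletion: no change.
So the correct form is ngumechitefe, option (A).
(C) ngumechitefle is wrong: it uses habitual instead of perfective for aspect.
(B) ngumechetefi is wrong: it has the affixes in the wrong order.

A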